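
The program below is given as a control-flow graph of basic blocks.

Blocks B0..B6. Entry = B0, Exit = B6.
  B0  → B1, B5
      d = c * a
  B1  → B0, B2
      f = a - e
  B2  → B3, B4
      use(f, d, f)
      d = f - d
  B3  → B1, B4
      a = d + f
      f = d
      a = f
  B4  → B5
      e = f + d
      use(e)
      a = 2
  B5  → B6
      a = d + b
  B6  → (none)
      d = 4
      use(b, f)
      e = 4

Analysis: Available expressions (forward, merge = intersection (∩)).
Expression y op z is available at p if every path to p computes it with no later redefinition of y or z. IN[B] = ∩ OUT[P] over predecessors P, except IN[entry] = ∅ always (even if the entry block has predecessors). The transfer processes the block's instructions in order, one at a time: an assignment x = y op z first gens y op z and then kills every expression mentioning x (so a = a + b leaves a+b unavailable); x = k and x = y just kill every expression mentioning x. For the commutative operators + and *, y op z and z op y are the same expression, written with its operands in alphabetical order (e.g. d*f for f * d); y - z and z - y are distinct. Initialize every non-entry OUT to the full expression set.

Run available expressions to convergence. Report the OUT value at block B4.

Per-block solution:
  B0: | IN={} | OUT={a*c}
  B1: | IN={} | OUT={a-e}
  B2: | IN={a-e} | OUT={a-e}
  B3: | IN={a-e} | OUT={}
  B4: | IN={} | OUT={d+f}
  B5: | IN={} | OUT={b+d}
  B6: | IN={b+d} | OUT={}

Merge at B4: IN[B4] = OUT[B2] ∩ OUT[B3] = {}
Applying B4's transfer function to that IN value gives OUT[B4] (row B4 above).

Answer: {d+f}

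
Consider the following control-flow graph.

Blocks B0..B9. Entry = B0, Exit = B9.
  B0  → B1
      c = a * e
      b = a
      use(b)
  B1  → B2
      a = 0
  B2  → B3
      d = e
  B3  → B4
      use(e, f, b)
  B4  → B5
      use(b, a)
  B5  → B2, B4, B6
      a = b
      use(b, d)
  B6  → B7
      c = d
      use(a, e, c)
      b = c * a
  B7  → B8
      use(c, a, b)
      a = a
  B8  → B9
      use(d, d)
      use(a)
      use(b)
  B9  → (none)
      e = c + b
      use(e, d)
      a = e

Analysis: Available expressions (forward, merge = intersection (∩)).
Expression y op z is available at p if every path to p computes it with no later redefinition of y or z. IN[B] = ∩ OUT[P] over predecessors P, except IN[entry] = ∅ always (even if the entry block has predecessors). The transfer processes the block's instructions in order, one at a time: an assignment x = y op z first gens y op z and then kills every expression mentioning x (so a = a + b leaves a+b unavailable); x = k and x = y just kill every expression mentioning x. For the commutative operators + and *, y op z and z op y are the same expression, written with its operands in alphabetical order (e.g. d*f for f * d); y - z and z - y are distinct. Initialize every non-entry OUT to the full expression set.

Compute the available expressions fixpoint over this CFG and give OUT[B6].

Converged values:
  B0:   IN={}   OUT={a*e}
  B1:   IN={a*e}   OUT={}
  B2:   IN={}   OUT={}
  B3:   IN={}   OUT={}
  B4:   IN={}   OUT={}
  B5:   IN={}   OUT={}
  B6:   IN={}   OUT={a*c}
  B7:   IN={a*c}   OUT={}
  B8:   IN={}   OUT={}
  B9:   IN={}   OUT={b+c}

Merge at B6: IN[B6] = OUT[B5] = {}
Applying B6's transfer function to that IN value gives OUT[B6] (row B6 above).

Answer: {a*c}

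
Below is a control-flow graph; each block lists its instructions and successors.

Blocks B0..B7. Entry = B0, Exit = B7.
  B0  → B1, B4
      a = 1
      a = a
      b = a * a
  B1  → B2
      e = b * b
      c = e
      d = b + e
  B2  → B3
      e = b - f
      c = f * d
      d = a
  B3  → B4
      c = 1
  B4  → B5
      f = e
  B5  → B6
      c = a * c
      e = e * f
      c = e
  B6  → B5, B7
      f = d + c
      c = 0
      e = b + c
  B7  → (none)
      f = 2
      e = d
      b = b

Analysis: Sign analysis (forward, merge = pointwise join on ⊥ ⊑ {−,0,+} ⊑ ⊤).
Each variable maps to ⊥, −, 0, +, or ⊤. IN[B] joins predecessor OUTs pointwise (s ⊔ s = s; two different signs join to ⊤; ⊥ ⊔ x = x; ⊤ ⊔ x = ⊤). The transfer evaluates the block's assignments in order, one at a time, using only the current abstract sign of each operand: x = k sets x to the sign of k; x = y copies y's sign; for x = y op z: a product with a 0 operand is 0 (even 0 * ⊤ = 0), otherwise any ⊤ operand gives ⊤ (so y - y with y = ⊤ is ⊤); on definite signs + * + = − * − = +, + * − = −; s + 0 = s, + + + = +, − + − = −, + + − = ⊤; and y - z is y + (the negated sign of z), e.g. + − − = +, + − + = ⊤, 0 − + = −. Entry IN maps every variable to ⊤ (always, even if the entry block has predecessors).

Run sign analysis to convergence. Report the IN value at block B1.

Answer: {a: +, b: +, c: ⊤, d: ⊤, e: ⊤, f: ⊤}

Trace:
Converged values:
  B0:   IN=(all ⊤)   OUT={a:+, b:+; rest ⊤}
  B1:   IN={a:+, b:+; rest ⊤}   OUT={a:+, b:+, c:+, d:+, e:+; rest ⊤}
  B2:   IN={a:+, b:+, c:+, d:+, e:+; rest ⊤}   OUT={a:+, b:+, d:+; rest ⊤}
  B3:   IN={a:+, b:+, d:+; rest ⊤}   OUT={a:+, b:+, c:+, d:+; rest ⊤}
  B4:   IN={a:+, b:+; rest ⊤}   OUT={a:+, b:+; rest ⊤}
  B5:   IN={a:+, b:+; rest ⊤}   OUT={a:+, b:+; rest ⊤}
  B6:   IN={a:+, b:+; rest ⊤}   OUT={a:+, b:+, c:0, e:+; rest ⊤}
  B7:   IN={a:+, b:+, c:0, e:+; rest ⊤}   OUT={a:+, b:+, c:0, f:+; rest ⊤}

Merge at B1: IN[B1] = OUT[B0] = {a: +, b: +, c: ⊤, d: ⊤, e: ⊤, f: ⊤}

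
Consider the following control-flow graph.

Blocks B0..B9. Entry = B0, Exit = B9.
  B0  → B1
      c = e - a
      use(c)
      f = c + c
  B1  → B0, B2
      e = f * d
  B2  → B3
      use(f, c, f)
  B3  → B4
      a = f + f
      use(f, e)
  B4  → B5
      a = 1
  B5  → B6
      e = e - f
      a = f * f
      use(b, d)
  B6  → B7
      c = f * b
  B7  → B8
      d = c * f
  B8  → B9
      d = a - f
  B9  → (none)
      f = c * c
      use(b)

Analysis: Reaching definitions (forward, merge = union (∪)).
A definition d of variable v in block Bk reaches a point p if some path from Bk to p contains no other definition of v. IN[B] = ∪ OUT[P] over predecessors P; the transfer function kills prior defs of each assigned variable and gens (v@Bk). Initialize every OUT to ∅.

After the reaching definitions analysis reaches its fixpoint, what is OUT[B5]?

Fixpoint table:
  B0:   IN={c@B0, e@B1, f@B0}   OUT={c@B0, e@B1, f@B0}
  B1:   IN={c@B0, e@B1, f@B0}   OUT={c@B0, e@B1, f@B0}
  B2:   IN={c@B0, e@B1, f@B0}   OUT={c@B0, e@B1, f@B0}
  B3:   IN={c@B0, e@B1, f@B0}   OUT={a@B3, c@B0, e@B1, f@B0}
  B4:   IN={a@B3, c@B0, e@B1, f@B0}   OUT={a@B4, c@B0, e@B1, f@B0}
  B5:   IN={a@B4, c@B0, e@B1, f@B0}   OUT={a@B5, c@B0, e@B5, f@B0}
  B6:   IN={a@B5, c@B0, e@B5, f@B0}   OUT={a@B5, c@B6, e@B5, f@B0}
  B7:   IN={a@B5, c@B6, e@B5, f@B0}   OUT={a@B5, c@B6, d@B7, e@B5, f@B0}
  B8:   IN={a@B5, c@B6, d@B7, e@B5, f@B0}   OUT={a@B5, c@B6, d@B8, e@B5, f@B0}
  B9:   IN={a@B5, c@B6, d@B8, e@B5, f@B0}   OUT={a@B5, c@B6, d@B8, e@B5, f@B9}

Merge at B5: IN[B5] = OUT[B4] = {a@B4, c@B0, e@B1, f@B0}
Applying B5's transfer function to that IN value gives OUT[B5] (row B5 above).

Answer: {a@B5, c@B0, e@B5, f@B0}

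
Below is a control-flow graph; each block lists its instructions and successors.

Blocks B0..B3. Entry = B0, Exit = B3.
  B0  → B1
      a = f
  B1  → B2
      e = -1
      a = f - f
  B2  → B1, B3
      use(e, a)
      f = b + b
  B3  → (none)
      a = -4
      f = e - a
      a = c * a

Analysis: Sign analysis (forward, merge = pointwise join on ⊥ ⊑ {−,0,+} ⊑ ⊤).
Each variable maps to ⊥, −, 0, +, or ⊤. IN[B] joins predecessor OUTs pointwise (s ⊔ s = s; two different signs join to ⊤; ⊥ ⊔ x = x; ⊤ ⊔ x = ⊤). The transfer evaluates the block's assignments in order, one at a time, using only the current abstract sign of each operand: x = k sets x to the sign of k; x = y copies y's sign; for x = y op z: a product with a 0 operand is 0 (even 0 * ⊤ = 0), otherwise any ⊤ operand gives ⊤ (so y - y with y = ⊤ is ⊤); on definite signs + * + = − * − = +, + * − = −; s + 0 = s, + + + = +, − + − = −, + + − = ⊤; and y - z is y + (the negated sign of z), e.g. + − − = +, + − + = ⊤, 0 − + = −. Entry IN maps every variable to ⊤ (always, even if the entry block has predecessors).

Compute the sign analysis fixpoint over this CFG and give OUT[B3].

Per-block solution:
  B0:  IN=(all ⊤)  OUT=(all ⊤)
  B1:  IN=(all ⊤)  OUT={e:-; rest ⊤}
  B2:  IN={e:-; rest ⊤}  OUT={e:-; rest ⊤}
  B3:  IN={e:-; rest ⊤}  OUT={e:-; rest ⊤}

Merge at B3: IN[B3] = OUT[B2] = {a: ⊤, b: ⊤, c: ⊤, d: ⊤, e: -, f: ⊤}
Applying B3's transfer function to that IN value gives OUT[B3] (row B3 above).

Answer: {a: ⊤, b: ⊤, c: ⊤, d: ⊤, e: -, f: ⊤}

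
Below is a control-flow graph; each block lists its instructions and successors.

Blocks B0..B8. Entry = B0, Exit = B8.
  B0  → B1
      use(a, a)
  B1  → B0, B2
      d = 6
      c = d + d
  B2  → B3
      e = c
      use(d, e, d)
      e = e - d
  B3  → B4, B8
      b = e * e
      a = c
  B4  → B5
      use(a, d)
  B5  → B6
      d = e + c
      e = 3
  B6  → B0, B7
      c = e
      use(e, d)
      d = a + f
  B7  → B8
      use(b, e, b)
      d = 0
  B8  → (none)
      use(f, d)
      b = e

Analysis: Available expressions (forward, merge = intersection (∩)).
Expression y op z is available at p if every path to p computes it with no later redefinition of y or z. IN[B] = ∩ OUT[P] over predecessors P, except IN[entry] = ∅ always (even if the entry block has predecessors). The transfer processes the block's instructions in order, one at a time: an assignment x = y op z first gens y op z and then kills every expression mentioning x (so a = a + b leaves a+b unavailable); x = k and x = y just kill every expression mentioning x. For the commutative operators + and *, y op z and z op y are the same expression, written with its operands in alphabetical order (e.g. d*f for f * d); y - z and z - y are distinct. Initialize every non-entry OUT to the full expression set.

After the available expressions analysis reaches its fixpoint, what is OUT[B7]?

Fixpoint table:
  B0:   IN={}   OUT={}
  B1:   IN={}   OUT={d+d}
  B2:   IN={d+d}   OUT={d+d}
  B3:   IN={d+d}   OUT={d+d, e*e}
  B4:   IN={d+d, e*e}   OUT={d+d, e*e}
  B5:   IN={d+d, e*e}   OUT={}
  B6:   IN={}   OUT={a+f}
  B7:   IN={a+f}   OUT={a+f}
  B8:   IN={}   OUT={}

Merge at B7: IN[B7] = OUT[B6] = {a+f}
Applying B7's transfer function to that IN value gives OUT[B7] (row B7 above).

Answer: {a+f}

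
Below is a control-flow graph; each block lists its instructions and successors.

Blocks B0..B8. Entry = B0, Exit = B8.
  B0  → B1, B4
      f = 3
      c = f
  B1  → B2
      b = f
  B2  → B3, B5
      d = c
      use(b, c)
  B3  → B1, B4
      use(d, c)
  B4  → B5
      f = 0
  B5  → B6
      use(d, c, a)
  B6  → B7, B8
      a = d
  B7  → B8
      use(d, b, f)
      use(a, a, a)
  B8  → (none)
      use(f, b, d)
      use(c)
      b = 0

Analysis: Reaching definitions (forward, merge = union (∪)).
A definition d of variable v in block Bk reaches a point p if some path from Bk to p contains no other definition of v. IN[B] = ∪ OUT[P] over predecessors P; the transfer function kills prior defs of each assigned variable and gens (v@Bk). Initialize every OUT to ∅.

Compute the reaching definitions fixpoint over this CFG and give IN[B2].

Answer: {b@B1, c@B0, d@B2, f@B0}

Derivation:
Fixpoint table:
  B0:  IN={}  OUT={c@B0, f@B0}
  B1:  IN={b@B1, c@B0, d@B2, f@B0}  OUT={b@B1, c@B0, d@B2, f@B0}
  B2:  IN={b@B1, c@B0, d@B2, f@B0}  OUT={b@B1, c@B0, d@B2, f@B0}
  B3:  IN={b@B1, c@B0, d@B2, f@B0}  OUT={b@B1, c@B0, d@B2, f@B0}
  B4:  IN={b@B1, c@B0, d@B2, f@B0}  OUT={b@B1, c@B0, d@B2, f@B4}
  B5:  IN={b@B1, c@B0, d@B2, f@B0, f@B4}  OUT={b@B1, c@B0, d@B2, f@B0, f@B4}
  B6:  IN={b@B1, c@B0, d@B2, f@B0, f@B4}  OUT={a@B6, b@B1, c@B0, d@B2, f@B0, f@B4}
  B7:  IN={a@B6, b@B1, c@B0, d@B2, f@B0, f@B4}  OUT={a@B6, b@B1, c@B0, d@B2, f@B0, f@B4}
  B8:  IN={a@B6, b@B1, c@B0, d@B2, f@B0, f@B4}  OUT={a@B6, b@B8, c@B0, d@B2, f@B0, f@B4}

Merge at B2: IN[B2] = OUT[B1] = {b@B1, c@B0, d@B2, f@B0}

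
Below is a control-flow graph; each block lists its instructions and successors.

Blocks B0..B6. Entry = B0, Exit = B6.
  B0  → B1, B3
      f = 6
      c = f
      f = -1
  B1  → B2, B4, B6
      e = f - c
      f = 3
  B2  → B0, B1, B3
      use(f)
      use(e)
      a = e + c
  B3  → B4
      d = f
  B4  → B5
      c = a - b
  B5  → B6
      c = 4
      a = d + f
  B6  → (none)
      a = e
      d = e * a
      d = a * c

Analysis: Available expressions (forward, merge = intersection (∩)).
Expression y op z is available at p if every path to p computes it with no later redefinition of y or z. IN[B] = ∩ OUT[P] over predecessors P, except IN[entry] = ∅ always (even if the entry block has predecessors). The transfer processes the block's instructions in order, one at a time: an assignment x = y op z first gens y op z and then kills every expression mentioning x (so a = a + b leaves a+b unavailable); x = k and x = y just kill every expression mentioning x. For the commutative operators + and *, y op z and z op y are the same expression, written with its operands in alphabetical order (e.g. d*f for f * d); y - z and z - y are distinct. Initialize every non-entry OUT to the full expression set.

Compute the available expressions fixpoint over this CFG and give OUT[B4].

Answer: {a-b}

Trace:
Per-block solution:
  B0:   IN={}   OUT={}
  B1:   IN={}   OUT={}
  B2:   IN={}   OUT={c+e}
  B3:   IN={}   OUT={}
  B4:   IN={}   OUT={a-b}
  B5:   IN={a-b}   OUT={d+f}
  B6:   IN={}   OUT={a*c, a*e}

Merge at B4: IN[B4] = OUT[B1] ∩ OUT[B3] = {}
Applying B4's transfer function to that IN value gives OUT[B4] (row B4 above).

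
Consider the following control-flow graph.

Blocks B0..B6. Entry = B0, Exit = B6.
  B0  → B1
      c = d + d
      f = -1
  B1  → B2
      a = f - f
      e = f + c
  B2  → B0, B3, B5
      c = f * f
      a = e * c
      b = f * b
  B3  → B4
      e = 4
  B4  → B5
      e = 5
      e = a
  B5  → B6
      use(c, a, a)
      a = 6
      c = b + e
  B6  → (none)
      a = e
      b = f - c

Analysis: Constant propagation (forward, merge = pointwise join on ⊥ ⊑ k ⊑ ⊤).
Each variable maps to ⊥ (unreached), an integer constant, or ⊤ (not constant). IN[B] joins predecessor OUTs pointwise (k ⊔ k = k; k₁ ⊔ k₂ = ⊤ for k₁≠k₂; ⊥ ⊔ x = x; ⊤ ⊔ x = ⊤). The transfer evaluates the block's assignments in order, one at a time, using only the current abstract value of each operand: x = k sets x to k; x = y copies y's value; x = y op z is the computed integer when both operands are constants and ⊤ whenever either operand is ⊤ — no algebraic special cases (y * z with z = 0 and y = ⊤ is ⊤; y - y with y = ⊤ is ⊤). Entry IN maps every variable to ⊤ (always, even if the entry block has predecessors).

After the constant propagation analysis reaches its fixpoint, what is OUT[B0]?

Answer: {a: ⊤, b: ⊤, c: ⊤, d: ⊤, e: ⊤, f: -1}

Trace:
Fixpoint table:
  B0:   IN=(all ⊤)   OUT={f:-1; rest ⊤}
  B1:   IN={f:-1; rest ⊤}   OUT={a:0, f:-1; rest ⊤}
  B2:   IN={a:0, f:-1; rest ⊤}   OUT={c:1, f:-1; rest ⊤}
  B3:   IN={c:1, f:-1; rest ⊤}   OUT={c:1, e:4, f:-1; rest ⊤}
  B4:   IN={c:1, e:4, f:-1; rest ⊤}   OUT={c:1, f:-1; rest ⊤}
  B5:   IN={c:1, f:-1; rest ⊤}   OUT={a:6, f:-1; rest ⊤}
  B6:   IN={a:6, f:-1; rest ⊤}   OUT={f:-1; rest ⊤}

Merge at B0 (entry node, so the boundary value (all ⊤) is joined with the incoming edge(s)): IN[B0] = (all ⊤) ⊔ OUT[B2] = {a: ⊤, b: ⊤, c: ⊤, d: ⊤, e: ⊤, f: ⊤}
Applying B0's transfer function to that IN value gives OUT[B0] (row B0 above).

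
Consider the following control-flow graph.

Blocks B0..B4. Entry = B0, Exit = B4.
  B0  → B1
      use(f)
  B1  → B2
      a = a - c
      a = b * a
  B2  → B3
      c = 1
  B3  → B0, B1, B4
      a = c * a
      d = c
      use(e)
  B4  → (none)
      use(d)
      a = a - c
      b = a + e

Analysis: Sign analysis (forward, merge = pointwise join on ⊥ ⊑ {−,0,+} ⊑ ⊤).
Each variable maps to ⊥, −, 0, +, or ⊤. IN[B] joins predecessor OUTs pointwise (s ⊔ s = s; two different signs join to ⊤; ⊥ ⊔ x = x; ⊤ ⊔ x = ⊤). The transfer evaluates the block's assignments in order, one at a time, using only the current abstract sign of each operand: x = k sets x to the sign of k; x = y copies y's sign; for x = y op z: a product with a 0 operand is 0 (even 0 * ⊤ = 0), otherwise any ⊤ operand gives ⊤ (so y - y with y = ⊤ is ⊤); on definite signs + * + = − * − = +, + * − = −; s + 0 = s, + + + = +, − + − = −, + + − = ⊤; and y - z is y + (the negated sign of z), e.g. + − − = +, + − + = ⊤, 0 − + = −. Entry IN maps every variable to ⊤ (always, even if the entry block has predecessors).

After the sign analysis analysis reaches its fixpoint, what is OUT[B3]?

Answer: {a: ⊤, b: ⊤, c: +, d: +, e: ⊤, f: ⊤}

Working:
Converged values:
  B0:  IN=(all ⊤)  OUT=(all ⊤)
  B1:  IN=(all ⊤)  OUT=(all ⊤)
  B2:  IN=(all ⊤)  OUT={c:+; rest ⊤}
  B3:  IN={c:+; rest ⊤}  OUT={c:+, d:+; rest ⊤}
  B4:  IN={c:+, d:+; rest ⊤}  OUT={c:+, d:+; rest ⊤}

Merge at B3: IN[B3] = OUT[B2] = {a: ⊤, b: ⊤, c: +, d: ⊤, e: ⊤, f: ⊤}
Applying B3's transfer function to that IN value gives OUT[B3] (row B3 above).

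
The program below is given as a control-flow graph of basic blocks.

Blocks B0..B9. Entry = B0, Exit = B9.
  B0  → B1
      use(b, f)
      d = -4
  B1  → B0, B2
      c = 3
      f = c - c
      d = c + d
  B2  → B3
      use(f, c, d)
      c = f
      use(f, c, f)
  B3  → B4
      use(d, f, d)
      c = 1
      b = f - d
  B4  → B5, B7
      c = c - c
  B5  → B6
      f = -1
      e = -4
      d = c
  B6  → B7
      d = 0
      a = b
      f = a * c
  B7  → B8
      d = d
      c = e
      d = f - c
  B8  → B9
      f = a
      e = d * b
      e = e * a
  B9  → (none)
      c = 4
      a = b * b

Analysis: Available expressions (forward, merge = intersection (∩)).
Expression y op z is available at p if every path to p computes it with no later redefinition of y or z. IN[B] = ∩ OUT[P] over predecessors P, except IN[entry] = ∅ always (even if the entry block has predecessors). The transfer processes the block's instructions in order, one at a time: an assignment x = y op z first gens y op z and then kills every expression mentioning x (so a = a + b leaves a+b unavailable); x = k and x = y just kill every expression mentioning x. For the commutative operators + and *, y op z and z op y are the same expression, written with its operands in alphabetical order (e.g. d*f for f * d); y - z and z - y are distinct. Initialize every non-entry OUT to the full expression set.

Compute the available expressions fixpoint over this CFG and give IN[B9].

Per-block solution:
  B0:   IN={}   OUT={}
  B1:   IN={}   OUT={c-c}
  B2:   IN={c-c}   OUT={}
  B3:   IN={}   OUT={f-d}
  B4:   IN={f-d}   OUT={f-d}
  B5:   IN={f-d}   OUT={}
  B6:   IN={}   OUT={a*c}
  B7:   IN={}   OUT={f-c}
  B8:   IN={f-c}   OUT={b*d}
  B9:   IN={b*d}   OUT={b*b, b*d}

Merge at B9: IN[B9] = OUT[B8] = {b*d}

Answer: {b*d}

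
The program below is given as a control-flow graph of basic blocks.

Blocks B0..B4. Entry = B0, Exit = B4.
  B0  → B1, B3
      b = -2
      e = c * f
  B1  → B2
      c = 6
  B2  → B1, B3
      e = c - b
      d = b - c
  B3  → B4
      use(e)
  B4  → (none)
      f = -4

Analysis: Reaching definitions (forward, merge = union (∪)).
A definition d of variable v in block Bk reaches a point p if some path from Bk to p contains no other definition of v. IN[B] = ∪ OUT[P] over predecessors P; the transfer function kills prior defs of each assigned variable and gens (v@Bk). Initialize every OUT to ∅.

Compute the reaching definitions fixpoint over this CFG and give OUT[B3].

Answer: {b@B0, c@B1, d@B2, e@B0, e@B2}

Working:
Fixpoint table:
  B0:  IN={}  OUT={b@B0, e@B0}
  B1:  IN={b@B0, c@B1, d@B2, e@B0, e@B2}  OUT={b@B0, c@B1, d@B2, e@B0, e@B2}
  B2:  IN={b@B0, c@B1, d@B2, e@B0, e@B2}  OUT={b@B0, c@B1, d@B2, e@B2}
  B3:  IN={b@B0, c@B1, d@B2, e@B0, e@B2}  OUT={b@B0, c@B1, d@B2, e@B0, e@B2}
  B4:  IN={b@B0, c@B1, d@B2, e@B0, e@B2}  OUT={b@B0, c@B1, d@B2, e@B0, e@B2, f@B4}

Merge at B3: IN[B3] = OUT[B0] ⊔ OUT[B2] = {b@B0, c@B1, d@B2, e@B0, e@B2}
Applying B3's transfer function to that IN value gives OUT[B3] (row B3 above).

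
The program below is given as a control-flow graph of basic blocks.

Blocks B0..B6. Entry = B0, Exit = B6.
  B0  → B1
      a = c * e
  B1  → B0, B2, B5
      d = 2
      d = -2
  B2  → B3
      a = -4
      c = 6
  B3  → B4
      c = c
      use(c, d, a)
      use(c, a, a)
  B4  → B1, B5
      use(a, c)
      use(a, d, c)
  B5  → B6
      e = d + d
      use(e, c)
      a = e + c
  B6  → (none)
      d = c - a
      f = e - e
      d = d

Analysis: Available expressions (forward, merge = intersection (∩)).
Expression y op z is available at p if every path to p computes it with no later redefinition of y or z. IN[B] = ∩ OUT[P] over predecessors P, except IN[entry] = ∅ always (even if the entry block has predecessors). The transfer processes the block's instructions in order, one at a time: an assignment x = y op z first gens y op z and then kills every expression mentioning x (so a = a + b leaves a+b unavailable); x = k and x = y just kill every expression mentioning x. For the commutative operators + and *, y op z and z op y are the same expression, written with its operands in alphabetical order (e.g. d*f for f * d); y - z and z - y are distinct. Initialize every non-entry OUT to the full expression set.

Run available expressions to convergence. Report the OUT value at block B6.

Answer: {c+e, c-a, e-e}

Trace:
Fixpoint table:
  B0: | IN={} | OUT={c*e}
  B1: | IN={} | OUT={}
  B2: | IN={} | OUT={}
  B3: | IN={} | OUT={}
  B4: | IN={} | OUT={}
  B5: | IN={} | OUT={c+e, d+d}
  B6: | IN={c+e, d+d} | OUT={c+e, c-a, e-e}

Merge at B6: IN[B6] = OUT[B5] = {c+e, d+d}
Applying B6's transfer function to that IN value gives OUT[B6] (row B6 above).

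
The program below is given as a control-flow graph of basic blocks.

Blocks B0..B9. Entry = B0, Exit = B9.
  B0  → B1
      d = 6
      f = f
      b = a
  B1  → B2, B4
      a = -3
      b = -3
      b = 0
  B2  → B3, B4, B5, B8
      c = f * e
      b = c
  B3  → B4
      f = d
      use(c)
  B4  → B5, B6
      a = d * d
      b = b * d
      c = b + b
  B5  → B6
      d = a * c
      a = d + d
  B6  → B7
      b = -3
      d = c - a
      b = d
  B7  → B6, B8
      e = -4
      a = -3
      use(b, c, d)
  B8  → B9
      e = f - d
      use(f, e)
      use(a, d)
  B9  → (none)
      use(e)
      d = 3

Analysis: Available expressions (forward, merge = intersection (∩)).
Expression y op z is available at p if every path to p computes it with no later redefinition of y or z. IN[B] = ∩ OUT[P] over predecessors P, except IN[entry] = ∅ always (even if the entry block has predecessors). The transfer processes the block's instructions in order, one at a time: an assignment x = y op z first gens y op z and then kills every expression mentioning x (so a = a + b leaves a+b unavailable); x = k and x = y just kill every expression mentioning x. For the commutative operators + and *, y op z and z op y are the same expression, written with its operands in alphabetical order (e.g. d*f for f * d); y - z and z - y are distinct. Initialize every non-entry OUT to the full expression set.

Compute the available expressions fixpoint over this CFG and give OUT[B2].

Answer: {e*f}

Derivation:
Converged values:
  B0:   IN={}   OUT={}
  B1:   IN={}   OUT={}
  B2:   IN={}   OUT={e*f}
  B3:   IN={e*f}   OUT={}
  B4:   IN={}   OUT={b+b, d*d}
  B5:   IN={}   OUT={d+d}
  B6:   IN={}   OUT={c-a}
  B7:   IN={c-a}   OUT={}
  B8:   IN={}   OUT={f-d}
  B9:   IN={f-d}   OUT={}

Merge at B2: IN[B2] = OUT[B1] = {}
Applying B2's transfer function to that IN value gives OUT[B2] (row B2 above).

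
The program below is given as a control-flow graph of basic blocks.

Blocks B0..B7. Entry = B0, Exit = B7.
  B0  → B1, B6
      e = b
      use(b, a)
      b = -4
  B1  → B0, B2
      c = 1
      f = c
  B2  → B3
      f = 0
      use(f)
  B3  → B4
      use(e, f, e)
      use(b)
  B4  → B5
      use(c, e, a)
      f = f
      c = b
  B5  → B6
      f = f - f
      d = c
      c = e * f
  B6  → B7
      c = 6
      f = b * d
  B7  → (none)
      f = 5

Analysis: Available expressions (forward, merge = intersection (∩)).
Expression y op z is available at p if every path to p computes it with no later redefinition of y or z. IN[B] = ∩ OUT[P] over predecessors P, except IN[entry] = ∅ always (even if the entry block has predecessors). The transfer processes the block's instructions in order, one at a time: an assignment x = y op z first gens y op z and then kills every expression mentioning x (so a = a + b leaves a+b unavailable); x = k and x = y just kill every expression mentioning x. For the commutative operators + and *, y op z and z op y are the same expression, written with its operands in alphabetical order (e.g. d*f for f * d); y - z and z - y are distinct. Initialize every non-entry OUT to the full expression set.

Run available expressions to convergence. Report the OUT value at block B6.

Converged values:
  B0: | IN={} | OUT={}
  B1: | IN={} | OUT={}
  B2: | IN={} | OUT={}
  B3: | IN={} | OUT={}
  B4: | IN={} | OUT={}
  B5: | IN={} | OUT={e*f}
  B6: | IN={} | OUT={b*d}
  B7: | IN={b*d} | OUT={b*d}

Merge at B6: IN[B6] = OUT[B0] ∩ OUT[B5] = {}
Applying B6's transfer function to that IN value gives OUT[B6] (row B6 above).

Answer: {b*d}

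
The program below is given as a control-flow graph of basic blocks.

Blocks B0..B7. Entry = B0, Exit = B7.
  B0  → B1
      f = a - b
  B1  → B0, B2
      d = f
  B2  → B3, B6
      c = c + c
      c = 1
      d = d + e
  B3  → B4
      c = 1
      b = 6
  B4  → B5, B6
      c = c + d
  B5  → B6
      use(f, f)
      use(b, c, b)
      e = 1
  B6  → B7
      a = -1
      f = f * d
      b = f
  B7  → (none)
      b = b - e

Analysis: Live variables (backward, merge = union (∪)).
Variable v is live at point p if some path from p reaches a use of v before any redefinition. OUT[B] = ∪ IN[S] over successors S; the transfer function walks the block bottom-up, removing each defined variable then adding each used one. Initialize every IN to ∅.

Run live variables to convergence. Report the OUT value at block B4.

Answer: {b, c, d, e, f}

Derivation:
Fixpoint table:
  B0:   IN={a, b, c, e}   OUT={a, b, c, e, f}
  B1:   IN={a, b, c, e, f}   OUT={a, b, c, d, e, f}
  B2:   IN={c, d, e, f}   OUT={d, e, f}
  B3:   IN={d, e, f}   OUT={b, c, d, e, f}
  B4:   IN={b, c, d, e, f}   OUT={b, c, d, e, f}
  B5:   IN={b, c, d, f}   OUT={d, e, f}
  B6:   IN={d, e, f}   OUT={b, e}
  B7:   IN={b, e}   OUT={}

Merge at B4: OUT[B4] = IN[B5] ⊔ IN[B6] = {b, c, d, e, f}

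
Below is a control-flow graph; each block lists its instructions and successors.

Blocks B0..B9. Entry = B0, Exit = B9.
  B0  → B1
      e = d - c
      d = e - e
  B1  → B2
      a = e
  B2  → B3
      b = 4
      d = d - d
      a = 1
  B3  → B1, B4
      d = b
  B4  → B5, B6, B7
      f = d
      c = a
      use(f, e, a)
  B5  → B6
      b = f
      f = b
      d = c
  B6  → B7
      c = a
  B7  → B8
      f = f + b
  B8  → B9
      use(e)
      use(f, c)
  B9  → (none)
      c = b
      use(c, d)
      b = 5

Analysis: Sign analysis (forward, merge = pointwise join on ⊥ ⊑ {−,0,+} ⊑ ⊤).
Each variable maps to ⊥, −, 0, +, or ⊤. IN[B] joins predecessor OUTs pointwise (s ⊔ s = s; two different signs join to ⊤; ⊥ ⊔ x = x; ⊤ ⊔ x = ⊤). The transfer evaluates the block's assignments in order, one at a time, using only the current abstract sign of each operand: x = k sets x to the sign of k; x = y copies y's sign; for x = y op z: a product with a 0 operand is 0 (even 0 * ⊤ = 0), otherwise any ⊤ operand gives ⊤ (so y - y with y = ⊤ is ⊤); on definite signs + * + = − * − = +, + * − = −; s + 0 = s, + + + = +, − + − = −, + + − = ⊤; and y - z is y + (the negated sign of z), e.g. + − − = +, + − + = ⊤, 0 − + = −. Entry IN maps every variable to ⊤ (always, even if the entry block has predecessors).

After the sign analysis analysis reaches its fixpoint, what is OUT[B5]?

Answer: {a: +, b: +, c: +, d: +, e: ⊤, f: +}

Derivation:
Converged values:
  B0:  IN=(all ⊤)  OUT=(all ⊤)
  B1:  IN=(all ⊤)  OUT=(all ⊤)
  B2:  IN=(all ⊤)  OUT={a:+, b:+; rest ⊤}
  B3:  IN={a:+, b:+; rest ⊤}  OUT={a:+, b:+, d:+; rest ⊤}
  B4:  IN={a:+, b:+, d:+; rest ⊤}  OUT={a:+, b:+, c:+, d:+, f:+; rest ⊤}
  B5:  IN={a:+, b:+, c:+, d:+, f:+; rest ⊤}  OUT={a:+, b:+, c:+, d:+, f:+; rest ⊤}
  B6:  IN={a:+, b:+, c:+, d:+, f:+; rest ⊤}  OUT={a:+, b:+, c:+, d:+, f:+; rest ⊤}
  B7:  IN={a:+, b:+, c:+, d:+, f:+; rest ⊤}  OUT={a:+, b:+, c:+, d:+, f:+; rest ⊤}
  B8:  IN={a:+, b:+, c:+, d:+, f:+; rest ⊤}  OUT={a:+, b:+, c:+, d:+, f:+; rest ⊤}
  B9:  IN={a:+, b:+, c:+, d:+, f:+; rest ⊤}  OUT={a:+, b:+, c:+, d:+, f:+; rest ⊤}

Merge at B5: IN[B5] = OUT[B4] = {a: +, b: +, c: +, d: +, e: ⊤, f: +}
Applying B5's transfer function to that IN value gives OUT[B5] (row B5 above).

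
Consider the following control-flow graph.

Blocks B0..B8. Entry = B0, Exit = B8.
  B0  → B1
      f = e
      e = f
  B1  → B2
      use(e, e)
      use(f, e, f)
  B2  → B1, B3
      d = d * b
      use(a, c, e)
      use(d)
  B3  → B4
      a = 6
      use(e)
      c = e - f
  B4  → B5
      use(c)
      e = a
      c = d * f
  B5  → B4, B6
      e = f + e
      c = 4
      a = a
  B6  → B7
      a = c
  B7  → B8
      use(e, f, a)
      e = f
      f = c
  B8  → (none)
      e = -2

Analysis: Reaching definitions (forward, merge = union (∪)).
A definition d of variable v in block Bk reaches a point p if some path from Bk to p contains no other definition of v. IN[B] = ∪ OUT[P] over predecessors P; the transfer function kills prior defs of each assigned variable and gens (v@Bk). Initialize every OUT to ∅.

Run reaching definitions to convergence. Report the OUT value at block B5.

Fixpoint table:
  B0: | IN={} | OUT={e@B0, f@B0}
  B1: | IN={d@B2, e@B0, f@B0} | OUT={d@B2, e@B0, f@B0}
  B2: | IN={d@B2, e@B0, f@B0} | OUT={d@B2, e@B0, f@B0}
  B3: | IN={d@B2, e@B0, f@B0} | OUT={a@B3, c@B3, d@B2, e@B0, f@B0}
  B4: | IN={a@B3, a@B5, c@B3, c@B5, d@B2, e@B0, e@B5, f@B0} | OUT={a@B3, a@B5, c@B4, d@B2, e@B4, f@B0}
  B5: | IN={a@B3, a@B5, c@B4, d@B2, e@B4, f@B0} | OUT={a@B5, c@B5, d@B2, e@B5, f@B0}
  B6: | IN={a@B5, c@B5, d@B2, e@B5, f@B0} | OUT={a@B6, c@B5, d@B2, e@B5, f@B0}
  B7: | IN={a@B6, c@B5, d@B2, e@B5, f@B0} | OUT={a@B6, c@B5, d@B2, e@B7, f@B7}
  B8: | IN={a@B6, c@B5, d@B2, e@B7, f@B7} | OUT={a@B6, c@B5, d@B2, e@B8, f@B7}

Merge at B5: IN[B5] = OUT[B4] = {a@B3, a@B5, c@B4, d@B2, e@B4, f@B0}
Applying B5's transfer function to that IN value gives OUT[B5] (row B5 above).

Answer: {a@B5, c@B5, d@B2, e@B5, f@B0}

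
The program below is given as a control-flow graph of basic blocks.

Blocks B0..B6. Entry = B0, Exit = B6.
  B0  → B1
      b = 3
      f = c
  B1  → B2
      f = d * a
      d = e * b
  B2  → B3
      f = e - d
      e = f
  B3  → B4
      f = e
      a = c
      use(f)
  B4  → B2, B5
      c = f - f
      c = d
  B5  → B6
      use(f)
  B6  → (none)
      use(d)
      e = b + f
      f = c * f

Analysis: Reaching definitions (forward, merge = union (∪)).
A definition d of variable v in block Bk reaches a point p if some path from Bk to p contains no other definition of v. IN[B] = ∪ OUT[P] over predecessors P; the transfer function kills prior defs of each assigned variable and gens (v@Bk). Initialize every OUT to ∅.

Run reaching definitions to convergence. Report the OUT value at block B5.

Answer: {a@B3, b@B0, c@B4, d@B1, e@B2, f@B3}

Working:
Fixpoint table:
  B0: | IN={} | OUT={b@B0, f@B0}
  B1: | IN={b@B0, f@B0} | OUT={b@B0, d@B1, f@B1}
  B2: | IN={a@B3, b@B0, c@B4, d@B1, e@B2, f@B1, f@B3} | OUT={a@B3, b@B0, c@B4, d@B1, e@B2, f@B2}
  B3: | IN={a@B3, b@B0, c@B4, d@B1, e@B2, f@B2} | OUT={a@B3, b@B0, c@B4, d@B1, e@B2, f@B3}
  B4: | IN={a@B3, b@B0, c@B4, d@B1, e@B2, f@B3} | OUT={a@B3, b@B0, c@B4, d@B1, e@B2, f@B3}
  B5: | IN={a@B3, b@B0, c@B4, d@B1, e@B2, f@B3} | OUT={a@B3, b@B0, c@B4, d@B1, e@B2, f@B3}
  B6: | IN={a@B3, b@B0, c@B4, d@B1, e@B2, f@B3} | OUT={a@B3, b@B0, c@B4, d@B1, e@B6, f@B6}

Merge at B5: IN[B5] = OUT[B4] = {a@B3, b@B0, c@B4, d@B1, e@B2, f@B3}
Applying B5's transfer function to that IN value gives OUT[B5] (row B5 above).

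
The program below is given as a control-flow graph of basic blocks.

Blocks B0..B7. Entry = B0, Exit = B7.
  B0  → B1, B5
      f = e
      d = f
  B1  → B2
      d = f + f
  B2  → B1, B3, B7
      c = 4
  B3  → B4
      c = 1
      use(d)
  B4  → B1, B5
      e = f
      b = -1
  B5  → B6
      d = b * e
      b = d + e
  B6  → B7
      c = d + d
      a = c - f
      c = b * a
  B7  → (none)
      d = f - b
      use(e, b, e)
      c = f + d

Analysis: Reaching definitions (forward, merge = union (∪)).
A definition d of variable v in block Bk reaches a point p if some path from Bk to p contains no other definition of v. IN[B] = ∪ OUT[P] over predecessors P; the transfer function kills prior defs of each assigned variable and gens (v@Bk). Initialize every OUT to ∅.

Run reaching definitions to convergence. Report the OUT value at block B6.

Answer: {a@B6, b@B5, c@B6, d@B5, e@B4, f@B0}

Derivation:
Converged values:
  B0:   IN={}   OUT={d@B0, f@B0}
  B1:   IN={b@B4, c@B2, c@B3, d@B0, d@B1, e@B4, f@B0}   OUT={b@B4, c@B2, c@B3, d@B1, e@B4, f@B0}
  B2:   IN={b@B4, c@B2, c@B3, d@B1, e@B4, f@B0}   OUT={b@B4, c@B2, d@B1, e@B4, f@B0}
  B3:   IN={b@B4, c@B2, d@B1, e@B4, f@B0}   OUT={b@B4, c@B3, d@B1, e@B4, f@B0}
  B4:   IN={b@B4, c@B3, d@B1, e@B4, f@B0}   OUT={b@B4, c@B3, d@B1, e@B4, f@B0}
  B5:   IN={b@B4, c@B3, d@B0, d@B1, e@B4, f@B0}   OUT={b@B5, c@B3, d@B5, e@B4, f@B0}
  B6:   IN={b@B5, c@B3, d@B5, e@B4, f@B0}   OUT={a@B6, b@B5, c@B6, d@B5, e@B4, f@B0}
  B7:   IN={a@B6, b@B4, b@B5, c@B2, c@B6, d@B1, d@B5, e@B4, f@B0}   OUT={a@B6, b@B4, b@B5, c@B7, d@B7, e@B4, f@B0}

Merge at B6: IN[B6] = OUT[B5] = {b@B5, c@B3, d@B5, e@B4, f@B0}
Applying B6's transfer function to that IN value gives OUT[B6] (row B6 above).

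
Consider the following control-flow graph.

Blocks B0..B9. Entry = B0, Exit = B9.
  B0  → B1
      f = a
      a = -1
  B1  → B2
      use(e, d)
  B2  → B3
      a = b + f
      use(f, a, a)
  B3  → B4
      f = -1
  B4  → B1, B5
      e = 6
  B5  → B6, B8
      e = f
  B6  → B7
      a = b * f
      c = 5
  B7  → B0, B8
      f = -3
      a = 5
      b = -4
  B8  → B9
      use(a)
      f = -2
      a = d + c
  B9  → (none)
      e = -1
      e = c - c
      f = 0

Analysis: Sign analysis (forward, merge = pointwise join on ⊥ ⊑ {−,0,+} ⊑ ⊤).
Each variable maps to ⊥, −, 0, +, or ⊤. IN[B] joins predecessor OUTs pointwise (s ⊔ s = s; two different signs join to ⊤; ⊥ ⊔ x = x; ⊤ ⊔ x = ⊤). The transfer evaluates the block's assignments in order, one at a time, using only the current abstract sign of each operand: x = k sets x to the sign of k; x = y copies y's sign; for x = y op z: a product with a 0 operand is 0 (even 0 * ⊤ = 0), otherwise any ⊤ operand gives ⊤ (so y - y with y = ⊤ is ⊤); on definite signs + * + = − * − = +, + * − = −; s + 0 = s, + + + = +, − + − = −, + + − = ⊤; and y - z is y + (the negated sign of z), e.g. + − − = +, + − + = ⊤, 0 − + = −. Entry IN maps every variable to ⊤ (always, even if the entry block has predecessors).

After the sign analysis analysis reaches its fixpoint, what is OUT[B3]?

Answer: {a: ⊤, b: ⊤, c: ⊤, d: ⊤, e: ⊤, f: -}

Derivation:
Converged values:
  B0: | IN=(all ⊤) | OUT={a:-; rest ⊤}
  B1: | IN=(all ⊤) | OUT=(all ⊤)
  B2: | IN=(all ⊤) | OUT=(all ⊤)
  B3: | IN=(all ⊤) | OUT={f:-; rest ⊤}
  B4: | IN={f:-; rest ⊤} | OUT={e:+, f:-; rest ⊤}
  B5: | IN={e:+, f:-; rest ⊤} | OUT={e:-, f:-; rest ⊤}
  B6: | IN={e:-, f:-; rest ⊤} | OUT={c:+, e:-, f:-; rest ⊤}
  B7: | IN={c:+, e:-, f:-; rest ⊤} | OUT={a:+, b:-, c:+, e:-, f:-; rest ⊤}
  B8: | IN={e:-, f:-; rest ⊤} | OUT={e:-, f:-; rest ⊤}
  B9: | IN={e:-, f:-; rest ⊤} | OUT={f:0; rest ⊤}

Merge at B3: IN[B3] = OUT[B2] = {a: ⊤, b: ⊤, c: ⊤, d: ⊤, e: ⊤, f: ⊤}
Applying B3's transfer function to that IN value gives OUT[B3] (row B3 above).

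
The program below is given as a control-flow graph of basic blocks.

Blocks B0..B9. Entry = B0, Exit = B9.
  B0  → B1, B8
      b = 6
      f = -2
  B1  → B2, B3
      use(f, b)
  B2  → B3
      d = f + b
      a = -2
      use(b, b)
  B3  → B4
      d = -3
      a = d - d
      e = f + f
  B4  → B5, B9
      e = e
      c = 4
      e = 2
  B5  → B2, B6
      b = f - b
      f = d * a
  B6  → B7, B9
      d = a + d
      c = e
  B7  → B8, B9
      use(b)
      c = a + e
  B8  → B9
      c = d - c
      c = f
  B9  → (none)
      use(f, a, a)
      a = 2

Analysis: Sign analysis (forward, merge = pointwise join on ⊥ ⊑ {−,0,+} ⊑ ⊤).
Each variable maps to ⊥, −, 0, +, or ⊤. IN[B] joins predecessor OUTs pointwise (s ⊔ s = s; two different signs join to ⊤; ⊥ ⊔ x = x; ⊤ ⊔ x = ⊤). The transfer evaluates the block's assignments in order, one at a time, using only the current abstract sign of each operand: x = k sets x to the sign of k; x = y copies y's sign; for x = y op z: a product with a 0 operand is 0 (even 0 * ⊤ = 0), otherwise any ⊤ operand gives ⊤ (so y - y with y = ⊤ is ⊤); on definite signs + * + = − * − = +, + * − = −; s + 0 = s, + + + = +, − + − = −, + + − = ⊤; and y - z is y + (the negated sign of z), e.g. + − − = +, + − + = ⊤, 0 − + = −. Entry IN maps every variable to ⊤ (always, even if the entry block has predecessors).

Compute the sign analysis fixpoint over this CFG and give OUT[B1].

Converged values:
  B0:   IN=(all ⊤)   OUT={b:+, f:-; rest ⊤}
  B1:   IN={b:+, f:-; rest ⊤}   OUT={b:+, f:-; rest ⊤}
  B2:   IN=(all ⊤)   OUT={a:-; rest ⊤}
  B3:   IN=(all ⊤)   OUT={d:-; rest ⊤}
  B4:   IN={d:-; rest ⊤}   OUT={c:+, d:-, e:+; rest ⊤}
  B5:   IN={c:+, d:-, e:+; rest ⊤}   OUT={c:+, d:-, e:+; rest ⊤}
  B6:   IN={c:+, d:-, e:+; rest ⊤}   OUT={c:+, e:+; rest ⊤}
  B7:   IN={c:+, e:+; rest ⊤}   OUT={e:+; rest ⊤}
  B8:   IN=(all ⊤)   OUT=(all ⊤)
  B9:   IN=(all ⊤)   OUT={a:+; rest ⊤}

Merge at B1: IN[B1] = OUT[B0] = {a: ⊤, b: +, c: ⊤, d: ⊤, e: ⊤, f: -}
Applying B1's transfer function to that IN value gives OUT[B1] (row B1 above).

Answer: {a: ⊤, b: +, c: ⊤, d: ⊤, e: ⊤, f: -}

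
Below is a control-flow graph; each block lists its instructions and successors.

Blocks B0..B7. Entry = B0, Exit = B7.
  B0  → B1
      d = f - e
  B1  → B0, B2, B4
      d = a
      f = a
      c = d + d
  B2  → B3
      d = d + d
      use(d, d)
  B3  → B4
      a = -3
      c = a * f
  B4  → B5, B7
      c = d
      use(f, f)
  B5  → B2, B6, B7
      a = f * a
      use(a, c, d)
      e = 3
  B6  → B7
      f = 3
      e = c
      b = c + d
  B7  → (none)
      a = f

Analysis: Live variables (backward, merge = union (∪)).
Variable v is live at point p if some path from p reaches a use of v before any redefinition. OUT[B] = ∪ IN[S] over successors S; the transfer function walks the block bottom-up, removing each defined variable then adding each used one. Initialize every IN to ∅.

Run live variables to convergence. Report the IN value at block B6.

Answer: {c, d}

Working:
Converged values:
  B0:  IN={a, e, f}  OUT={a, e}
  B1:  IN={a, e}  OUT={a, d, e, f}
  B2:  IN={d, f}  OUT={d, f}
  B3:  IN={d, f}  OUT={a, d, f}
  B4:  IN={a, d, f}  OUT={a, c, d, f}
  B5:  IN={a, c, d, f}  OUT={c, d, f}
  B6:  IN={c, d}  OUT={f}
  B7:  IN={f}  OUT={}

Merge at B6: OUT[B6] = IN[B7] = {f}
Applying B6's transfer function to that OUT value gives IN[B6] (row B6 above).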